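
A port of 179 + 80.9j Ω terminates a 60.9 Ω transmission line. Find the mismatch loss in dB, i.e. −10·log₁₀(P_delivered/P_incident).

Γ = (118.1 + j80.9)/(239.9 + j80.9), |Γ| = 0.565
|Γ|² = 0.32, so P_del/P_inc = 1 − |Γ|² = 0.68
ML = −10·log₁₀(1 − |Γ|²)

mismatch loss ≈ 1.67 dB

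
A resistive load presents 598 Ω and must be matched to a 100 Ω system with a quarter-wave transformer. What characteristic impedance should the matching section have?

Z_qwt ≈ 245 Ω

Z_qwt = √(Z_0·R_L) = √(100 × 598) = √59800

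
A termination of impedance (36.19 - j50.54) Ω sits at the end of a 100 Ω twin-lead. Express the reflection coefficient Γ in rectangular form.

Γ ≈ -0.291 − j0.479

Γ = (Z_L − Z_0)/(Z_L + Z_0) = (-63.81 − j50.54)/(136.2 − j50.54)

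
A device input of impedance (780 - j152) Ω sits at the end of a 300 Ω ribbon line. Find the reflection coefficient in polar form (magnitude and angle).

Γ ≈ 0.462 ∠ -9.56°

Γ = (Z_L − Z_0)/(Z_L + Z_0) = (480 − j152)/(1080 − j152)
|Γ| = 503/1090 = 0.462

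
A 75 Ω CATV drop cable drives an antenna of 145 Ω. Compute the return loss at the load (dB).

Γ = (145 − 75)/(145 + 75) = 0.318
RL = −20·log₁₀|Γ| = −20·log₁₀(0.318)

RL ≈ 9.95 dB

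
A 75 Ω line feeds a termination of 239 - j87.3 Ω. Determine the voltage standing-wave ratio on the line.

VSWR ≈ 3.65

Γ = (Z_L − Z_0)/(Z_L + Z_0) = (164 − j87.3)/(314 − j87.3)
|Γ| = 186/326 = 0.57
VSWR = (1 + |Γ|)/(1 − |Γ|) = 1.57/0.43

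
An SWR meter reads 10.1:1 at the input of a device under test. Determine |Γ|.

|Γ| ≈ 0.82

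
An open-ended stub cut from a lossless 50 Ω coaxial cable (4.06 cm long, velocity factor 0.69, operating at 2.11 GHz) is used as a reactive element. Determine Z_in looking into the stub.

λ = v/f = 0.69·c / 2.11 GHz = 0.0981 m
βl = 2π·l/λ = 2π × 0.414 = 149°
tan(βl) = -0.601
For an open-ended stub, Z_in = −jZ_0·cot(βl) = −jZ_0/tan(βl)

Z_in ≈ +j83.2 Ω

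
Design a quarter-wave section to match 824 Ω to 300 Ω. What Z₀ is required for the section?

Z_qwt = √(Z_0·R_L) = √(300 × 824) = √247200

Z_qwt ≈ 497 Ω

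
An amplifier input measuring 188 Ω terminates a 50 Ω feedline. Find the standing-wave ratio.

Γ = (188 − 50)/(188 + 50) = 0.58
VSWR = (1 + 0.58)/(1 − 0.58)

VSWR ≈ 3.76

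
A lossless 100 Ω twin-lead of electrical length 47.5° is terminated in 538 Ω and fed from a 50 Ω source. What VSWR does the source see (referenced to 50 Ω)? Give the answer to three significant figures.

VSWR ≈ 6.46

tan(βl) = 1.09
Z_in = Z_0·(Z_L + jZ_0·tanβl)/(Z_0 + jZ_L·tanβl) = 33.2 − j86 Ω
Γ_s = (Z_in − Z_s)/(Z_in + Z_s) = (-16.8 − j86)/(83.2 − j86), |Γ_s| = 0.732
VSWR = (1 + |Γ_s|)/(1 − |Γ_s|)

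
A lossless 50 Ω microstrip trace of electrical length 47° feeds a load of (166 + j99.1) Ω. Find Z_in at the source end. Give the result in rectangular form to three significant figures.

Z_in ≈ 25.6 − j54.7 Ω

tan(βl) = tan(47°) = 1.07
Z_in = Z_0·(Z_L + jZ_0·tanβl)/(Z_0 + jZ_L·tanβl)
     = 50·(166 + j153)/(-56.3 + j178)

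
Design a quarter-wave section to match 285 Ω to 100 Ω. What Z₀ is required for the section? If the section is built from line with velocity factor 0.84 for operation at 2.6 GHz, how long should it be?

Z_qwt = √(Z_0·R_L) = √(100 × 285) = √28500
λ = 0.84·c/f = 0.0969 m, so l = λ/4 = 0.0242 m

Z_qwt ≈ 169 Ω; length ≈ 2.42 cm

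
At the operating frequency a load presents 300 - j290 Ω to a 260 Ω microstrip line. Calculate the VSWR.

VSWR ≈ 2.73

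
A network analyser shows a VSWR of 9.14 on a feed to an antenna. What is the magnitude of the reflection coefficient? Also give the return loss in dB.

|Γ| = (S − 1)/(S + 1) = (9.14 − 1)/(9.14 + 1) = 8.14/10.1
RL = −20·log₁₀|Γ| = −20·log₁₀(0.803)

|Γ| ≈ 0.803; return loss ≈ 1.91 dB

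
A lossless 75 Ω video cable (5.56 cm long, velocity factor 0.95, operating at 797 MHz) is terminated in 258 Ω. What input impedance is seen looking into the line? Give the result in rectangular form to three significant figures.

λ = v/f = 0.95·c / 797 MHz = 0.358 m
βl = 2π·l/λ = 2π × 0.155 = 56°
tan(βl) = tan(56°) = 1.48
Z_in = Z_0·(Z_L + jZ_0·tanβl)/(Z_0 + jZ_L·tanβl)
     = 75·(258 + j111)/(75 + j382)

Z_in ≈ 30.6 − j44.6 Ω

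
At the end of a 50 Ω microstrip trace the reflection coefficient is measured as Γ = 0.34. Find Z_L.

Z_L ≈ 102 Ω

Z_L = Z_0·(1 + Γ)/(1 − Γ) = 50·(1.34)/(0.66)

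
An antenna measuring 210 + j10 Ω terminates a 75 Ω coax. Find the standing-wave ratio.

VSWR ≈ 2.81

Γ = (Z_L − Z_0)/(Z_L + Z_0) = (135 + j10)/(285 + j10)
|Γ| = 135/285 = 0.475
VSWR = (1 + |Γ|)/(1 − |Γ|) = 1.47/0.525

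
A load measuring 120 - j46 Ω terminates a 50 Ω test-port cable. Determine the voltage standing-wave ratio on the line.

VSWR ≈ 2.81

Γ = (Z_L − Z_0)/(Z_L + Z_0) = (70 − j46)/(170 − j46)
|Γ| = 83.8/176 = 0.476
VSWR = (1 + |Γ|)/(1 − |Γ|) = 1.48/0.524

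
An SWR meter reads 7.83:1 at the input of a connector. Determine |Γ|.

|Γ| = (S − 1)/(S + 1) = (7.83 − 1)/(7.83 + 1) = 6.83/8.83

|Γ| ≈ 0.773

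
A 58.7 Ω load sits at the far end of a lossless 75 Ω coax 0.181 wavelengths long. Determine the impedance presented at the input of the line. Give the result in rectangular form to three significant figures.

Z_in ≈ 86.2 + j16.3 Ω

βl = 2π × 0.181 = 65.2°
tan(βl) = tan(65.2°) = 2.16
Z_in = Z_0·(Z_L + jZ_0·tanβl)/(Z_0 + jZ_L·tanβl)
     = 75·(58.7 + j162)/(75 + j127)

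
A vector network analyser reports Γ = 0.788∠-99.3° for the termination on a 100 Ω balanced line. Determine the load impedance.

Z_L ≈ 20.2 − j82.9 Ω

Z_L = Z_0·(1 + Γ)/(1 − Γ) = 100·(0.873 − j0.778)/(1.13 + j0.778)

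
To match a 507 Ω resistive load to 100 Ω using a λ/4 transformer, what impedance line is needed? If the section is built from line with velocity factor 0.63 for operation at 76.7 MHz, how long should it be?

Z_qwt = √(Z_0·R_L) = √(100 × 507) = √50700
λ = 0.63·c/f = 2.46 m, so l = λ/4 = 0.616 m

Z_qwt ≈ 225 Ω; length ≈ 61.6 cm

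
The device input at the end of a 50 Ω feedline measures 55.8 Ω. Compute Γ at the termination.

Γ = (Z_L − Z_0)/(Z_L + Z_0) = (55.8 − 50)/(55.8 + 50) = 5.8/105.8

Γ = 0.0548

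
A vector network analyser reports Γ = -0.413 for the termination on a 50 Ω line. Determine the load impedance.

Z_L = Z_0·(1 + Γ)/(1 − Γ) = 50·(0.587)/(1.41)

Z_L ≈ 20.8 Ω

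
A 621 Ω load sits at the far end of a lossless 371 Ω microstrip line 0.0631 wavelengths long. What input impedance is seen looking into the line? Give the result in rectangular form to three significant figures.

Z_in ≈ 489 − j188 Ω

βl = 2π × 0.0631 = 22.7°
tan(βl) = tan(22.7°) = 0.419
Z_in = Z_0·(Z_L + jZ_0·tanβl)/(Z_0 + jZ_L·tanβl)
     = 371·(621 + j155)/(371 + j260)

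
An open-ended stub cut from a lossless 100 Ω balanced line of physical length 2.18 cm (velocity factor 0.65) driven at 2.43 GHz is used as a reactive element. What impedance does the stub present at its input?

Z_in ≈ +j13.7 Ω

λ = v/f = 0.65·c / 2.43 GHz = 0.0802 m
βl = 2π·l/λ = 2π × 0.272 = 97.8°
tan(βl) = -7.3
For an open-ended stub, Z_in = −jZ_0·cot(βl) = −jZ_0/tan(βl)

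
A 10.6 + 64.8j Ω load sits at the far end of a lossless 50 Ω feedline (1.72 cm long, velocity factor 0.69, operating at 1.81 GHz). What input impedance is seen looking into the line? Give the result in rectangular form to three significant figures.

Z_in ≈ 43.2 − j153 Ω

λ = v/f = 0.69·c / 1.81 GHz = 0.114 m
βl = 2π·l/λ = 2π × 0.15 = 54.1°
tan(βl) = tan(54.1°) = 1.38
Z_in = Z_0·(Z_L + jZ_0·tanβl)/(Z_0 + jZ_L·tanβl)
     = 50·(10.6 + j134)/(-39.7 + j14.7)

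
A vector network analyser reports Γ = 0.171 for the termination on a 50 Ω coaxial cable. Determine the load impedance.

Z_L = Z_0·(1 + Γ)/(1 − Γ) = 50·(1.17)/(0.829)

Z_L ≈ 70.6 Ω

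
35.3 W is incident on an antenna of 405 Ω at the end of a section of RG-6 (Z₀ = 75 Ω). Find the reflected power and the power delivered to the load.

Γ = (405 − 75)/(405 + 75) = 0.688
|Γ|² = 0.473
P_refl = |Γ|²·P_inc = 16.7 W, P_del = (1 − |Γ|²)·P_inc = 18.6 W

P_reflected ≈ 16.7 W; P_delivered ≈ 18.6 W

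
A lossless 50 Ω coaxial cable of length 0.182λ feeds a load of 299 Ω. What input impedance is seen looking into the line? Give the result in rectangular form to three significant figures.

Z_in ≈ 10 − j22 Ω

βl = 2π × 0.182 = 65.5°
tan(βl) = tan(65.5°) = 2.2
Z_in = Z_0·(Z_L + jZ_0·tanβl)/(Z_0 + jZ_L·tanβl)
     = 50·(299 + j110)/(50 + j657)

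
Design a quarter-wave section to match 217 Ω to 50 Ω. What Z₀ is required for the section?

Z_qwt ≈ 104 Ω

Z_qwt = √(Z_0·R_L) = √(50 × 217) = √10850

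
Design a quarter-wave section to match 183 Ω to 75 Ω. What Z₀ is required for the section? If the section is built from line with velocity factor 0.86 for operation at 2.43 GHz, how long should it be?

Z_qwt ≈ 117 Ω; length ≈ 2.65 cm

Z_qwt = √(Z_0·R_L) = √(75 × 183) = √13720
λ = 0.86·c/f = 0.106 m, so l = λ/4 = 0.0265 m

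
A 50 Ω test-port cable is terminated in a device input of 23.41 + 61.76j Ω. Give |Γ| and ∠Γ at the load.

Γ ≈ 0.701 ∠ 73.2°

Γ = (Z_L − Z_0)/(Z_L + Z_0) = (-26.59 + j61.76)/(73.41 + j61.76)
|Γ| = 67.2/95.9 = 0.701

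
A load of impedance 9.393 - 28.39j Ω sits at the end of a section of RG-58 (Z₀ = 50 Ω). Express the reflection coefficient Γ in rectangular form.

Γ ≈ -0.371 − j0.655

Γ = (Z_L − Z_0)/(Z_L + Z_0) = (-40.61 − j28.39)/(59.39 − j28.39)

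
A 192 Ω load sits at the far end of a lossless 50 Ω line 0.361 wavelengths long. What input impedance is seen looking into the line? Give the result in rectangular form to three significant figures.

βl = 2π × 0.361 = 130°
tan(βl) = tan(130°) = -1.19
Z_in = Z_0·(Z_L + jZ_0·tanβl)/(Z_0 + jZ_L·tanβl)
     = 50·(192 − j59.7)/(50 − j229)

Z_in ≈ 21.2 + j37.3 Ω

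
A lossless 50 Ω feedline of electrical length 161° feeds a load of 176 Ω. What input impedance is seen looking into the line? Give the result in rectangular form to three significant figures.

tan(βl) = tan(161°) = -0.344
Z_in = Z_0·(Z_L + jZ_0·tanβl)/(Z_0 + jZ_L·tanβl)
     = 50·(176 − j17.2)/(50 − j60.6)

Z_in ≈ 79.7 + j79.4 Ω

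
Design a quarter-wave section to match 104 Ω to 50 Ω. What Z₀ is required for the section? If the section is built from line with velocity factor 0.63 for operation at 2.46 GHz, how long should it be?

Z_qwt ≈ 72.1 Ω; length ≈ 1.92 cm

Z_qwt = √(Z_0·R_L) = √(50 × 104) = √5200
λ = 0.63·c/f = 0.0768 m, so l = λ/4 = 0.0192 m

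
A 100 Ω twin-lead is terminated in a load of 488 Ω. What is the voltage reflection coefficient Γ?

Γ = 0.66

Γ = (Z_L − Z_0)/(Z_L + Z_0) = (488 − 100)/(488 + 100) = 388/588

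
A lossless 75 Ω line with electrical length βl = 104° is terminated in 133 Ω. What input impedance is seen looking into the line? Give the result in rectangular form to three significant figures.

Z_in ≈ 44.1 + j12.5 Ω

tan(βl) = tan(104°) = -4.01
Z_in = Z_0·(Z_L + jZ_0·tanβl)/(Z_0 + jZ_L·tanβl)
     = 75·(133 − j301)/(75 − j533)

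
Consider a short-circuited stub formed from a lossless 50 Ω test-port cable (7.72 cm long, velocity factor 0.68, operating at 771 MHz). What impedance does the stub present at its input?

Z_in ≈ −j186 Ω

λ = v/f = 0.68·c / 771 MHz = 0.265 m
βl = 2π·l/λ = 2π × 0.292 = 105°
tan(βl) = -3.72
For a short-circuited stub, Z_in = jZ_0·tan(βl)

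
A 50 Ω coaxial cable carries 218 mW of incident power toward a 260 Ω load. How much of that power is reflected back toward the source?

Γ = (260 − 50)/(260 + 50) = 0.677
|Γ|² = 0.459
P_refl = |Γ|²·P_inc = 100 mW, P_del = (1 − |Γ|²)·P_inc = 118 mW

P_reflected ≈ 100 mW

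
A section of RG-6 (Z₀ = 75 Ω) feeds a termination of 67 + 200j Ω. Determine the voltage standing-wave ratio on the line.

Γ = (Z_L − Z_0)/(Z_L + Z_0) = (-8 + j200)/(142 + j200)
|Γ| = 200/245 = 0.816
VSWR = (1 + |Γ|)/(1 − |Γ|) = 1.82/0.184

VSWR ≈ 9.87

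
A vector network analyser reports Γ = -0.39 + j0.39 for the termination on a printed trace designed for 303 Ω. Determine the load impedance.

Z_L ≈ 101 + j113 Ω

Z_L = Z_0·(1 + Γ)/(1 − Γ) = 303·(0.61 + j0.39)/(1.39 − j0.39)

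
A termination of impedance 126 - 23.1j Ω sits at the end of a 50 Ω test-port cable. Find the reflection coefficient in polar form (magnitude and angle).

Γ = (Z_L − Z_0)/(Z_L + Z_0) = (76 − j23.1)/(176 − j23.1)
|Γ| = 79.4/178 = 0.447

Γ ≈ 0.447 ∠ -9.43°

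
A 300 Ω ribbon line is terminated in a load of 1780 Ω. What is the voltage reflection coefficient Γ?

Γ = (Z_L − Z_0)/(Z_L + Z_0) = (1780 − 300)/(1780 + 300) = 1480/2080

Γ = 0.712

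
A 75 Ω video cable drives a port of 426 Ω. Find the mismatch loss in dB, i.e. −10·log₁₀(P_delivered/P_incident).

Γ = (426 − 75)/(426 + 75) = 0.701
|Γ|² = 0.491, so P_del/P_inc = 1 − |Γ|² = 0.509
ML = −10·log₁₀(1 − |Γ|²)

mismatch loss ≈ 2.93 dB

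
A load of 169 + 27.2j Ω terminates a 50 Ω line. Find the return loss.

Γ = (119 + j27.2)/(219 + j27.2), |Γ| = 0.553
RL = −20·log₁₀|Γ| = −20·log₁₀(0.553)

RL ≈ 5.14 dB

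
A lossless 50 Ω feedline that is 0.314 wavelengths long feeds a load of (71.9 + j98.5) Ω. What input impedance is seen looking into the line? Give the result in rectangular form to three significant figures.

βl = 2π × 0.314 = 113°
tan(βl) = tan(113°) = -2.35
Z_in = Z_0·(Z_L + jZ_0·tanβl)/(Z_0 + jZ_L·tanβl)
     = 50·(71.9 − j19.1)/(282 − j169)

Z_in ≈ 10.9 + j3.15 Ω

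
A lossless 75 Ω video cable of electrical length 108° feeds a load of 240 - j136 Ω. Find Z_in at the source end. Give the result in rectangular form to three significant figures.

Z_in ≈ 21.3 + j34.3 Ω

tan(βl) = tan(108°) = -3.08
Z_in = Z_0·(Z_L + jZ_0·tanβl)/(Z_0 + jZ_L·tanβl)
     = 75·(240 − j367)/(-344 − j739)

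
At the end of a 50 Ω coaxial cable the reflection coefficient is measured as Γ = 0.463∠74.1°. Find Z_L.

Z_L ≈ 40.9 + j46.4 Ω

Z_L = Z_0·(1 + Γ)/(1 − Γ) = 50·(1.13 + j0.445)/(0.873 − j0.445)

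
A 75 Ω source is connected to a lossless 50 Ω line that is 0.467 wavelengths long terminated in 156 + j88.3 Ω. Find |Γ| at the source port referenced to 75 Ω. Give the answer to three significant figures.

|Γ| ≈ 0.529

βl = 2π × 0.467 = 168°
tan(βl) = -0.21
Z_in = Z_0·(Z_L + jZ_0·tanβl)/(Z_0 + jZ_L·tanβl) = 70.5 + j90.4 Ω
Γ_s = (Z_in − Z_s)/(Z_in + Z_s) = (-4.53 + j90.4)/(145 + j90.4), |Γ_s| = 0.529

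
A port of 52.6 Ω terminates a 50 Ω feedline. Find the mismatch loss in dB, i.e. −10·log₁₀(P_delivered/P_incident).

mismatch loss ≈ 0.00279 dB

Γ = (52.6 − 50)/(52.6 + 50) = 0.0253
|Γ|² = 0.000642, so P_del/P_inc = 1 − |Γ|² = 0.999
ML = −10·log₁₀(1 − |Γ|²)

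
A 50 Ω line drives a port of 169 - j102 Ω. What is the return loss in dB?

Γ = (119 − j102)/(219 − j102), |Γ| = 0.649
RL = −20·log₁₀|Γ| = −20·log₁₀(0.649)

RL ≈ 3.76 dB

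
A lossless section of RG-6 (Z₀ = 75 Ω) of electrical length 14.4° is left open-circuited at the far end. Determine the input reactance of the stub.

tan(βl) = 0.257
For an open-circuited stub, Z_in = −jZ_0·cot(βl) = −jZ_0/tan(βl)

X_in ≈ -292 Ω (capacitive)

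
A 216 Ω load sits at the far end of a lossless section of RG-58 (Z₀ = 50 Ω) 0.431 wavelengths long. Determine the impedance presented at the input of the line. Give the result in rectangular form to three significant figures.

βl = 2π × 0.431 = 155°
tan(βl) = tan(155°) = -0.463
Z_in = Z_0·(Z_L + jZ_0·tanβl)/(Z_0 + jZ_L·tanβl)
     = 50·(216 − j23.1)/(50 − j100)

Z_in ≈ 52.5 + j81.8 Ω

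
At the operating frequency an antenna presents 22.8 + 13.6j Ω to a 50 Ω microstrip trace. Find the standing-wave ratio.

Γ = (Z_L − Z_0)/(Z_L + Z_0) = (-27.2 + j13.6)/(72.8 + j13.6)
|Γ| = 30.4/74.1 = 0.411
VSWR = (1 + |Γ|)/(1 − |Γ|) = 1.41/0.589

VSWR ≈ 2.39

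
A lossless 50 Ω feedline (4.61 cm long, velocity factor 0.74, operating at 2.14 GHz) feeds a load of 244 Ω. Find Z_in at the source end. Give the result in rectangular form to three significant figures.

λ = v/f = 0.74·c / 2.14 GHz = 0.104 m
βl = 2π·l/λ = 2π × 0.444 = 160°
tan(βl) = tan(160°) = -0.364
Z_in = Z_0·(Z_L + jZ_0·tanβl)/(Z_0 + jZ_L·tanβl)
     = 50·(244 − j18.2)/(50 − j88.9)

Z_in ≈ 66.4 + j99.9 Ω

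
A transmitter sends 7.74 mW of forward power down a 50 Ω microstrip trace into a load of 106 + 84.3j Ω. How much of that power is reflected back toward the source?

P_reflected ≈ 2.52 mW

|Γ| = |(56 + j84.3)/(156 + j84.3)| = 0.571
|Γ|² = 0.326
P_refl = |Γ|²·P_inc = 2.52 mW, P_del = (1 − |Γ|²)·P_inc = 5.22 mW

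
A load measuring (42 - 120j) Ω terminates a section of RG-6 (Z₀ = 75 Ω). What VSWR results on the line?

VSWR ≈ 6.77

Γ = (Z_L − Z_0)/(Z_L + Z_0) = (-33 − j120)/(117 − j120)
|Γ| = 124/168 = 0.743
VSWR = (1 + |Γ|)/(1 − |Γ|) = 1.74/0.257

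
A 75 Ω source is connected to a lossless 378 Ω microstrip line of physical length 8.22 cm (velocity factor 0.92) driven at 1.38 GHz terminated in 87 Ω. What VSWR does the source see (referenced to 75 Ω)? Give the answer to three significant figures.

VSWR ≈ 7.5

λ = v/f = 0.92·c / 1.38 GHz = 0.2 m
βl = 2π·l/λ = 2π × 0.411 = 148°
tan(βl) = -0.626
Z_in = Z_0·(Z_L + jZ_0·tanβl)/(Z_0 + jZ_L·tanβl) = 119 − j219 Ω
Γ_s = (Z_in − Z_s)/(Z_in + Z_s) = (43.6 − j219)/(194 − j219), |Γ_s| = 0.765
VSWR = (1 + |Γ_s|)/(1 − |Γ_s|)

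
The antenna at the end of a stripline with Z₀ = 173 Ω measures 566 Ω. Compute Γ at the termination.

Γ = 0.532

Γ = (Z_L − Z_0)/(Z_L + Z_0) = (566 − 173)/(566 + 173) = 393/739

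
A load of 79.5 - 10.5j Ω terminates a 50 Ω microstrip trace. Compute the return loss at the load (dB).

Γ = (29.5 − j10.5)/(129.5 − j10.5), |Γ| = 0.241
RL = −20·log₁₀|Γ| = −20·log₁₀(0.241)

RL ≈ 12.4 dB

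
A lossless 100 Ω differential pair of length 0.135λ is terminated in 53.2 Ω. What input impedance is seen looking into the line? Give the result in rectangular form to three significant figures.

βl = 2π × 0.135 = 48.6°
tan(βl) = tan(48.6°) = 1.13
Z_in = Z_0·(Z_L + jZ_0·tanβl)/(Z_0 + jZ_L·tanβl)
     = 100·(53.2 + j113)/(100 + j60.3)

Z_in ≈ 89.2 + j59.6 Ω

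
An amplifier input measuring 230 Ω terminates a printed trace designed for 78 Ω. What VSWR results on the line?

VSWR ≈ 2.95

Γ = (230 − 78)/(230 + 78) = 0.494
VSWR = (1 + 0.494)/(1 − 0.494)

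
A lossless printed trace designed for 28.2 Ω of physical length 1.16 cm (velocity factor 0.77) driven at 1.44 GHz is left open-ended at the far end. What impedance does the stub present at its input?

Z_in ≈ −j57.7 Ω

λ = v/f = 0.77·c / 1.44 GHz = 0.16 m
βl = 2π·l/λ = 2π × 0.0723 = 26°
tan(βl) = 0.488
For an open-ended stub, Z_in = −jZ_0·cot(βl) = −jZ_0/tan(βl)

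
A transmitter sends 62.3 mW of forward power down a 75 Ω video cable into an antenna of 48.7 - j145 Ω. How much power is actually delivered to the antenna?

P_delivered ≈ 25.1 mW

|Γ| = |(-26.3 − j145)/(123.7 − j145)| = 0.773
|Γ|² = 0.598
P_refl = |Γ|²·P_inc = 37.2 mW, P_del = (1 − |Γ|²)·P_inc = 25.1 mW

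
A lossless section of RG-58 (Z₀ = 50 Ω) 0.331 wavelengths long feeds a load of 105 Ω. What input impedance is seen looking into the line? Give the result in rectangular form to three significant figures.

βl = 2π × 0.331 = 119°
tan(βl) = tan(119°) = -1.79
Z_in = Z_0·(Z_L + jZ_0·tanβl)/(Z_0 + jZ_L·tanβl)
     = 50·(105 − j89.6)/(50 − j188)

Z_in ≈ 29.2 + j20.1 Ω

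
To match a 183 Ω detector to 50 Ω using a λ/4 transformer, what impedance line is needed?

Z_qwt ≈ 95.7 Ω

Z_qwt = √(Z_0·R_L) = √(50 × 183) = √9150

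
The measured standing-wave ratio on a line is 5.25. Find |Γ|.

|Γ| = (S − 1)/(S + 1) = (5.25 − 1)/(5.25 + 1) = 4.25/6.25

|Γ| ≈ 0.68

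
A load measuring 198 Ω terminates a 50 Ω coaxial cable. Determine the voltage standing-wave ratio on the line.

VSWR ≈ 3.96

For a purely resistive load, VSWR = R_L/Z_0 or Z_0/R_L (whichever > 1) = 198/50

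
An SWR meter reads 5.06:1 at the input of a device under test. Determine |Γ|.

|Γ| = (S − 1)/(S + 1) = (5.06 − 1)/(5.06 + 1) = 4.06/6.06

|Γ| ≈ 0.67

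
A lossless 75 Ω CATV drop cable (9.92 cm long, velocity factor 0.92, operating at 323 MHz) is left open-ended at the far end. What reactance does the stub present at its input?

λ = v/f = 0.92·c / 323 MHz = 0.854 m
βl = 2π·l/λ = 2π × 0.116 = 41.8°
tan(βl) = 0.894
For an open-ended stub, Z_in = −jZ_0·cot(βl) = −jZ_0/tan(βl)

X_in ≈ -83.9 Ω (capacitive)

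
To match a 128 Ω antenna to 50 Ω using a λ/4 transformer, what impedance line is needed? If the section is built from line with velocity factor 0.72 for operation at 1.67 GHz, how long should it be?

Z_qwt = √(Z_0·R_L) = √(50 × 128) = √6400
λ = 0.72·c/f = 0.129 m, so l = λ/4 = 0.0323 m

Z_qwt ≈ 80 Ω; length ≈ 3.23 cm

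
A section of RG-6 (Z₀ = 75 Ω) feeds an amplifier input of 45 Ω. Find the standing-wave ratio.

VSWR ≈ 1.67

For a purely resistive load, VSWR = R_L/Z_0 or Z_0/R_L (whichever > 1) = 75/45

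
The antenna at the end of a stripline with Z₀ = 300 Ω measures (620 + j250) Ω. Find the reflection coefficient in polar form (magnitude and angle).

Γ ≈ 0.426 ∠ 22.8°

Γ = (Z_L − Z_0)/(Z_L + Z_0) = (320 + j250)/(920 + j250)
|Γ| = 406/953 = 0.426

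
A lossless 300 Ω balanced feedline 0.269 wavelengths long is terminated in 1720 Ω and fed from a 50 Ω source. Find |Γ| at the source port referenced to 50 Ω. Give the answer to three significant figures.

|Γ| ≈ 0.322

βl = 2π × 0.269 = 96.8°
tan(βl) = -8.34
Z_in = Z_0·(Z_L + jZ_0·tanβl)/(Z_0 + jZ_L·tanβl) = 53.1 + j34.9 Ω
Γ_s = (Z_in − Z_s)/(Z_in + Z_s) = (3.06 + j34.9)/(103 + j34.9), |Γ_s| = 0.322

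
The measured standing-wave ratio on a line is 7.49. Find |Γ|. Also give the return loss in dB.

|Γ| ≈ 0.764; return loss ≈ 2.33 dB

|Γ| = (S − 1)/(S + 1) = (7.49 − 1)/(7.49 + 1) = 6.49/8.49
RL = −20·log₁₀|Γ| = −20·log₁₀(0.764)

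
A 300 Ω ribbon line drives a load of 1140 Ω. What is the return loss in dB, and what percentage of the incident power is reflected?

RL ≈ 4.68 dB; 34% of incident power reflected

Γ = (1140 − 300)/(1140 + 300) = 0.583
RL = −20·log₁₀(0.583) = 4.68 dB
P_refl/P_inc = |Γ|² = 0.34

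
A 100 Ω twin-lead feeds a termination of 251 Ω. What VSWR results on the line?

Γ = (251 − 100)/(251 + 100) = 0.43
VSWR = (1 + 0.43)/(1 − 0.43)

VSWR ≈ 2.51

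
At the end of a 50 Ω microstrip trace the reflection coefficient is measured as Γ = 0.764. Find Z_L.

Z_L = Z_0·(1 + Γ)/(1 − Γ) = 50·(1.76)/(0.236)

Z_L ≈ 374 Ω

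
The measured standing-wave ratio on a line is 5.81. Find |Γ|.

|Γ| ≈ 0.706

|Γ| = (S − 1)/(S + 1) = (5.81 − 1)/(5.81 + 1) = 4.81/6.81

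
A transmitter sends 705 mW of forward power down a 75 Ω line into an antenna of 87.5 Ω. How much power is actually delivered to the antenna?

P_delivered ≈ 701 mW

Γ = (87.5 − 75)/(87.5 + 75) = 0.0769
|Γ|² = 0.00592
P_refl = |Γ|²·P_inc = 4.17 mW, P_del = (1 − |Γ|²)·P_inc = 701 mW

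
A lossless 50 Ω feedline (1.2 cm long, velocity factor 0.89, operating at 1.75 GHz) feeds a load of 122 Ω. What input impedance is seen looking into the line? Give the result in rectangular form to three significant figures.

λ = v/f = 0.89·c / 1.75 GHz = 0.153 m
βl = 2π·l/λ = 2π × 0.0787 = 28.3°
tan(βl) = tan(28.3°) = 0.539
Z_in = Z_0·(Z_L + jZ_0·tanβl)/(Z_0 + jZ_L·tanβl)
     = 50·(122 + j26.9)/(50 + j65.7)

Z_in ≈ 57.7 − j48.9 Ω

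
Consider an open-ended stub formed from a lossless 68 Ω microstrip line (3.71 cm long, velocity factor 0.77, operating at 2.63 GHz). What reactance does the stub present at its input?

X_in ≈ 128 Ω (inductive)

λ = v/f = 0.77·c / 2.63 GHz = 0.0878 m
βl = 2π·l/λ = 2π × 0.422 = 152°
tan(βl) = -0.53
For an open-ended stub, Z_in = −jZ_0·cot(βl) = −jZ_0/tan(βl)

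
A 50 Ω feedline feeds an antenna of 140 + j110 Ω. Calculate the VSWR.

VSWR ≈ 4.67

Γ = (Z_L − Z_0)/(Z_L + Z_0) = (90 + j110)/(190 + j110)
|Γ| = 142/220 = 0.647
VSWR = (1 + |Γ|)/(1 − |Γ|) = 1.65/0.353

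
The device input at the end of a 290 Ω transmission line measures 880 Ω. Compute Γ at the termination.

Γ = (Z_L − Z_0)/(Z_L + Z_0) = (880 − 290)/(880 + 290) = 590/1170

Γ = 0.504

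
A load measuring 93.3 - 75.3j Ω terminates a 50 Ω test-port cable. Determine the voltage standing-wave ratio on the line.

VSWR ≈ 3.32

Γ = (Z_L − Z_0)/(Z_L + Z_0) = (43.3 − j75.3)/(143.3 − j75.3)
|Γ| = 86.9/162 = 0.537
VSWR = (1 + |Γ|)/(1 − |Γ|) = 1.54/0.463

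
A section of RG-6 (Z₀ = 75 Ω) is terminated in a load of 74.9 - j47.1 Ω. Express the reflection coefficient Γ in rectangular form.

Γ ≈ 0.0892 − j0.286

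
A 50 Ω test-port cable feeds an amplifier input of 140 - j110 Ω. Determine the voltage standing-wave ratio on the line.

VSWR ≈ 4.67

Γ = (Z_L − Z_0)/(Z_L + Z_0) = (90 − j110)/(190 − j110)
|Γ| = 142/220 = 0.647
VSWR = (1 + |Γ|)/(1 − |Γ|) = 1.65/0.353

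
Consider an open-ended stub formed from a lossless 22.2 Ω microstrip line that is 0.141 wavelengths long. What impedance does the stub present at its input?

Z_in ≈ −j18.1 Ω

βl = 2π × 0.141 = 50.8°
tan(βl) = 1.22
For an open-ended stub, Z_in = −jZ_0·cot(βl) = −jZ_0/tan(βl)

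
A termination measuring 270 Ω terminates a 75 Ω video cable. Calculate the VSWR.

VSWR ≈ 3.6

For a purely resistive load, VSWR = R_L/Z_0 or Z_0/R_L (whichever > 1) = 270/75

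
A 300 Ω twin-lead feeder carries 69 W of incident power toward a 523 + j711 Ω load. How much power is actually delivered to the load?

P_delivered ≈ 36.6 W

|Γ| = |(223 + j711)/(823 + j711)| = 0.685
|Γ|² = 0.469
P_refl = |Γ|²·P_inc = 32.4 W, P_del = (1 − |Γ|²)·P_inc = 36.6 W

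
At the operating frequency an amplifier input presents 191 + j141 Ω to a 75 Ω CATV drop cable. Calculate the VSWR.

Γ = (Z_L − Z_0)/(Z_L + Z_0) = (116 + j141)/(266 + j141)
|Γ| = 183/301 = 0.606
VSWR = (1 + |Γ|)/(1 − |Γ|) = 1.61/0.394

VSWR ≈ 4.08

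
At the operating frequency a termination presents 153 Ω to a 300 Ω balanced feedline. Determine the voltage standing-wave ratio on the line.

VSWR ≈ 1.96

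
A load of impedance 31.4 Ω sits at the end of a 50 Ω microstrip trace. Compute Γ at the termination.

Γ = (Z_L − Z_0)/(Z_L + Z_0) = (31.4 − 50)/(31.4 + 50) = -18.6/81.4

Γ = -0.229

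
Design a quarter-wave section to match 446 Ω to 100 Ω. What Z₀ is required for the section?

Z_qwt = √(Z_0·R_L) = √(100 × 446) = √44600

Z_qwt ≈ 211 Ω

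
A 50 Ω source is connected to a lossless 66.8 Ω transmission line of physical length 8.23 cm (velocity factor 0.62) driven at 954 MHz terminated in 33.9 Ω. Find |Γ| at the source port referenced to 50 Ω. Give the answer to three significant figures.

|Γ| ≈ 0.281

λ = v/f = 0.62·c / 954 MHz = 0.195 m
βl = 2π·l/λ = 2π × 0.422 = 152°
tan(βl) = -0.533
Z_in = Z_0·(Z_L + jZ_0·tanβl)/(Z_0 + jZ_L·tanβl) = 40.6 − j24.6 Ω
Γ_s = (Z_in − Z_s)/(Z_in + Z_s) = (-9.45 − j24.6)/(90.6 − j24.6), |Γ_s| = 0.281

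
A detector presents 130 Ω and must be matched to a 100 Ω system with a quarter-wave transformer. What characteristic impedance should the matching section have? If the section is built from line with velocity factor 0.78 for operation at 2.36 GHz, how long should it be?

Z_qwt ≈ 114 Ω; length ≈ 2.48 cm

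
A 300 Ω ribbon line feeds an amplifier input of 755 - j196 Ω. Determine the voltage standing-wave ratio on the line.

VSWR ≈ 2.72

Γ = (Z_L − Z_0)/(Z_L + Z_0) = (455 − j196)/(1055 − j196)
|Γ| = 495/1070 = 0.462
VSWR = (1 + |Γ|)/(1 − |Γ|) = 1.46/0.538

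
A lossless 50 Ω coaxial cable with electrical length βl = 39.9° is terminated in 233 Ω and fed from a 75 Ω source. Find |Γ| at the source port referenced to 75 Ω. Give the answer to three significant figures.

|Γ| ≈ 0.652

tan(βl) = 0.836
Z_in = Z_0·(Z_L + jZ_0·tanβl)/(Z_0 + jZ_L·tanβl) = 24.5 − j53.5 Ω
Γ_s = (Z_in − Z_s)/(Z_in + Z_s) = (-50.5 − j53.5)/(99.5 − j53.5), |Γ_s| = 0.652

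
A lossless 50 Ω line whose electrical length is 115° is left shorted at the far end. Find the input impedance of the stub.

tan(βl) = -2.14
For a shorted stub, Z_in = jZ_0·tan(βl)

Z_in ≈ −j107 Ω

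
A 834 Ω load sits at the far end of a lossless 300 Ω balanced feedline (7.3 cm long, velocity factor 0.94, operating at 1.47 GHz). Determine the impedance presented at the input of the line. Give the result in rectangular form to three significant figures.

Z_in ≈ 202 + j244 Ω

λ = v/f = 0.94·c / 1.47 GHz = 0.192 m
βl = 2π·l/λ = 2π × 0.381 = 137°
tan(βl) = tan(137°) = -0.933
Z_in = Z_0·(Z_L + jZ_0·tanβl)/(Z_0 + jZ_L·tanβl)
     = 300·(834 − j280)/(300 − j778)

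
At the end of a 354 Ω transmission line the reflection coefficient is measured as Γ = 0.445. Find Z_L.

Z_L ≈ 922 Ω

Z_L = Z_0·(1 + Γ)/(1 − Γ) = 354·(1.45)/(0.555)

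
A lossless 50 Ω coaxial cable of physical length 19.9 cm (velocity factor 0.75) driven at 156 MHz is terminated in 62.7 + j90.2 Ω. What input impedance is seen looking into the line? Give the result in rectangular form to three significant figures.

λ = v/f = 0.75·c / 156 MHz = 1.44 m
βl = 2π·l/λ = 2π × 0.138 = 49.7°
tan(βl) = tan(49.7°) = 1.18
Z_in = Z_0·(Z_L + jZ_0·tanβl)/(Z_0 + jZ_L·tanβl)
     = 50·(62.7 + j149)/(-56.2 + j73.9)

Z_in ≈ 43.4 − j75.5 Ω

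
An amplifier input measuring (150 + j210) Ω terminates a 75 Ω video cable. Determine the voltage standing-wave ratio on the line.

Γ = (Z_L − Z_0)/(Z_L + Z_0) = (75 + j210)/(225 + j210)
|Γ| = 223/308 = 0.725
VSWR = (1 + |Γ|)/(1 − |Γ|) = 1.72/0.275

VSWR ≈ 6.26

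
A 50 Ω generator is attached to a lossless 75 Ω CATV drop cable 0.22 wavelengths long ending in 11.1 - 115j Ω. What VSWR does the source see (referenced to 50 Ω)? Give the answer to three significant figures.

βl = 2π × 0.22 = 79.2°
tan(βl) = 5.24
Z_in = Z_0·(Z_L + jZ_0·tanβl)/(Z_0 + jZ_L·tanβl) = 3.84 + j30.4 Ω
Γ_s = (Z_in − Z_s)/(Z_in + Z_s) = (-46.2 + j30.4)/(53.8 + j30.4), |Γ_s| = 0.894
VSWR = (1 + |Γ_s|)/(1 − |Γ_s|)

VSWR ≈ 17.9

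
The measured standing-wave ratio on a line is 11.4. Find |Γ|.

|Γ| ≈ 0.839

|Γ| = (S − 1)/(S + 1) = (11.4 − 1)/(11.4 + 1) = 10.4/12.4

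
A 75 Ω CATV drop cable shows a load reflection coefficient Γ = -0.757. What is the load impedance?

Z_L = Z_0·(1 + Γ)/(1 − Γ) = 75·(0.243)/(1.76)

Z_L ≈ 10.4 Ω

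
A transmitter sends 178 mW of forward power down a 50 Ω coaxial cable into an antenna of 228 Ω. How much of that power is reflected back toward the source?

P_reflected ≈ 73 mW

Γ = (228 − 50)/(228 + 50) = 0.64
|Γ|² = 0.41
P_refl = |Γ|²·P_inc = 73 mW, P_del = (1 − |Γ|²)·P_inc = 105 mW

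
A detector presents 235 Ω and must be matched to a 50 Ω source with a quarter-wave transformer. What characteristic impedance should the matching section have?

Z_qwt = √(Z_0·R_L) = √(50 × 235) = √11750

Z_qwt ≈ 108 Ω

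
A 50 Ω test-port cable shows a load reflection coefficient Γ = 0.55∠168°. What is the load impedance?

Z_L ≈ 14.7 + j4.81 Ω

Z_L = Z_0·(1 + Γ)/(1 − Γ) = 50·(0.462 + j0.114)/(1.54 − j0.114)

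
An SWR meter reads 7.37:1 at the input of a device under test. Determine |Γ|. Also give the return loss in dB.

|Γ| ≈ 0.761; return loss ≈ 2.37 dB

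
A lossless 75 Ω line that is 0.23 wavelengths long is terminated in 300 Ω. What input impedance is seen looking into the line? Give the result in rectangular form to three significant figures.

Z_in ≈ 19 − j8.87 Ω

βl = 2π × 0.23 = 82.8°
tan(βl) = tan(82.8°) = 7.92
Z_in = Z_0·(Z_L + jZ_0·tanβl)/(Z_0 + jZ_L·tanβl)
     = 75·(300 + j594)/(75 + j2370)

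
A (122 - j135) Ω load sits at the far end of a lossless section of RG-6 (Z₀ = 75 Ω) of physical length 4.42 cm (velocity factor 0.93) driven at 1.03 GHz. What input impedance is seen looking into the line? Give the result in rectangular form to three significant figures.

Z_in ≈ 19.8 − j16.3 Ω

λ = v/f = 0.93·c / 1.03 GHz = 0.271 m
βl = 2π·l/λ = 2π × 0.163 = 58.7°
tan(βl) = tan(58.7°) = 1.65
Z_in = Z_0·(Z_L + jZ_0·tanβl)/(Z_0 + jZ_L·tanβl)
     = 75·(122 − j11.4)/(297 + j201)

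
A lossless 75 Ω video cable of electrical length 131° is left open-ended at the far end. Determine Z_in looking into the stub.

Z_in ≈ +j65.2 Ω

tan(βl) = -1.15
For an open-ended stub, Z_in = −jZ_0·cot(βl) = −jZ_0/tan(βl)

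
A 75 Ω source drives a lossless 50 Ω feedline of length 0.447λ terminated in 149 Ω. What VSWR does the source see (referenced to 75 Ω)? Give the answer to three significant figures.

VSWR ≈ 2.29

βl = 2π × 0.447 = 161°
tan(βl) = -0.346
Z_in = Z_0·(Z_L + jZ_0·tanβl)/(Z_0 + jZ_L·tanβl) = 80.9 + j66.1 Ω
Γ_s = (Z_in − Z_s)/(Z_in + Z_s) = (5.89 + j66.1)/(156 + j66.1), |Γ_s| = 0.392
VSWR = (1 + |Γ_s|)/(1 − |Γ_s|)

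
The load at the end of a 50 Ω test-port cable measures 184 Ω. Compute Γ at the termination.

Γ = 0.573

Γ = (Z_L − Z_0)/(Z_L + Z_0) = (184 − 50)/(184 + 50) = 134/234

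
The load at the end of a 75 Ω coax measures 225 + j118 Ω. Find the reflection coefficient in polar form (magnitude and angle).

Γ = (Z_L − Z_0)/(Z_L + Z_0) = (150 + j118)/(300 + j118)
|Γ| = 191/322 = 0.592

Γ ≈ 0.592 ∠ 16.7°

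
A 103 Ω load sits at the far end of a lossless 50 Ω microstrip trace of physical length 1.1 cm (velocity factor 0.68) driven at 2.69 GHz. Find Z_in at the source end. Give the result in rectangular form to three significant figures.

Z_in ≈ 34 − j26 Ω

λ = v/f = 0.68·c / 2.69 GHz = 0.0758 m
βl = 2π·l/λ = 2π × 0.145 = 52.2°
tan(βl) = tan(52.2°) = 1.29
Z_in = Z_0·(Z_L + jZ_0·tanβl)/(Z_0 + jZ_L·tanβl)
     = 50·(103 + j64.5)/(50 + j133)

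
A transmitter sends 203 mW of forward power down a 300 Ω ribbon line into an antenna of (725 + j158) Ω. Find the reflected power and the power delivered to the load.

|Γ| = |(425 + j158)/(1025 + j158)| = 0.437
|Γ|² = 0.191
P_refl = |Γ|²·P_inc = 38.8 mW, P_del = (1 − |Γ|²)·P_inc = 164 mW

P_reflected ≈ 38.8 mW; P_delivered ≈ 164 mW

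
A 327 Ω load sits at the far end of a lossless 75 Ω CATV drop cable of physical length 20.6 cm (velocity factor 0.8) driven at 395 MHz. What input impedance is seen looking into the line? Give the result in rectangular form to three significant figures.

λ = v/f = 0.8·c / 395 MHz = 0.608 m
βl = 2π·l/λ = 2π × 0.339 = 122°
tan(βl) = tan(122°) = -1.6
Z_in = Z_0·(Z_L + jZ_0·tanβl)/(Z_0 + jZ_L·tanβl)
     = 75·(327 − j120)/(75 − j522)

Z_in ≈ 23.5 + j43.6 Ω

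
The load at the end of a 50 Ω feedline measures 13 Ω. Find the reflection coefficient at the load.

Γ = (Z_L − Z_0)/(Z_L + Z_0) = (13 − 50)/(13 + 50) = -37/63

Γ = -0.587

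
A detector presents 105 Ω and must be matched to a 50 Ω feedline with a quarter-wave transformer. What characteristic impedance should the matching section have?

Z_qwt ≈ 72.5 Ω

Z_qwt = √(Z_0·R_L) = √(50 × 105) = √5250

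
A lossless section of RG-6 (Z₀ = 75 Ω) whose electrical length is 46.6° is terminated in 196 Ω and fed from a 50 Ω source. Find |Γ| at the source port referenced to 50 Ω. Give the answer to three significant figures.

|Γ| ≈ 0.479

tan(βl) = 1.06
Z_in = Z_0·(Z_L + jZ_0·tanβl)/(Z_0 + jZ_L·tanβl) = 48.1 − j53.5 Ω
Γ_s = (Z_in − Z_s)/(Z_in + Z_s) = (-1.93 − j53.5)/(98.1 − j53.5), |Γ_s| = 0.479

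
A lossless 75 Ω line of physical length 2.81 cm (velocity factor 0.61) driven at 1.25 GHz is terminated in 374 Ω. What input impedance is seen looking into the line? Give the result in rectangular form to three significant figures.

λ = v/f = 0.61·c / 1.25 GHz = 0.146 m
βl = 2π·l/λ = 2π × 0.192 = 69.1°
tan(βl) = tan(69.1°) = 2.62
Z_in = Z_0·(Z_L + jZ_0·tanβl)/(Z_0 + jZ_L·tanβl)
     = 75·(374 + j196)/(75 + j979)

Z_in ≈ 17.1 − j27.3 Ω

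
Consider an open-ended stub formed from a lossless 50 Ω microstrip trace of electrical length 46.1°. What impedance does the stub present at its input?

Z_in ≈ −j48.1 Ω

tan(βl) = 1.04
For an open-ended stub, Z_in = −jZ_0·cot(βl) = −jZ_0/tan(βl)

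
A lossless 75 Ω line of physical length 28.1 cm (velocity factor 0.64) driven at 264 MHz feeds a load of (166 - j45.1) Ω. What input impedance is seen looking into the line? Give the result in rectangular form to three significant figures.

λ = v/f = 0.64·c / 264 MHz = 0.727 m
βl = 2π·l/λ = 2π × 0.386 = 139°
tan(βl) = tan(139°) = -0.866
Z_in = Z_0·(Z_L + jZ_0·tanβl)/(Z_0 + jZ_L·tanβl)
     = 75·(166 − j110)/(35.9 − j144)

Z_in ≈ 74.4 + j68 Ω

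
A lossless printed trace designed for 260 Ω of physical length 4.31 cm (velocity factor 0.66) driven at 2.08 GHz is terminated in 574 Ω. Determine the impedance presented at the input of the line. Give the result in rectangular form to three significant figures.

Z_in ≈ 431 + j212 Ω

λ = v/f = 0.66·c / 2.08 GHz = 0.0952 m
βl = 2π·l/λ = 2π × 0.453 = 163°
tan(βl) = tan(163°) = -0.306
Z_in = Z_0·(Z_L + jZ_0·tanβl)/(Z_0 + jZ_L·tanβl)
     = 260·(574 − j79.5)/(260 − j176)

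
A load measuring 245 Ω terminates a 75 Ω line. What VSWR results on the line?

VSWR ≈ 3.27

Γ = (245 − 75)/(245 + 75) = 0.531
VSWR = (1 + 0.531)/(1 − 0.531)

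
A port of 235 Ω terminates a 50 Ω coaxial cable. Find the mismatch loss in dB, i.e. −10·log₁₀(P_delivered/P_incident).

mismatch loss ≈ 2.38 dB

Γ = (235 − 50)/(235 + 50) = 0.649
|Γ|² = 0.421, so P_del/P_inc = 1 − |Γ|² = 0.579
ML = −10·log₁₀(1 − |Γ|²)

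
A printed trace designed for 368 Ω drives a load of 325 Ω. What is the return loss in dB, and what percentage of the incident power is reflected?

RL ≈ 24.1 dB; 0.385% of incident power reflected

Γ = (325 − 368)/(325 + 368) = -0.062
RL = −20·log₁₀(0.062) = 24.1 dB
P_refl/P_inc = |Γ|² = 0.00385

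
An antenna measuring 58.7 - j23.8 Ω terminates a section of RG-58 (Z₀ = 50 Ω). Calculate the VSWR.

VSWR ≈ 1.59

Γ = (Z_L − Z_0)/(Z_L + Z_0) = (8.7 − j23.8)/(108.7 − j23.8)
|Γ| = 25.3/111 = 0.228
VSWR = (1 + |Γ|)/(1 − |Γ|) = 1.23/0.772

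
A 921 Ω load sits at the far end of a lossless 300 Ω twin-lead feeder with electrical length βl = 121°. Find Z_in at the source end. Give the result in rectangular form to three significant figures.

tan(βl) = tan(121°) = -1.66
Z_in = Z_0·(Z_L + jZ_0·tanβl)/(Z_0 + jZ_L·tanβl)
     = 300·(921 − j499)/(300 − j1530)

Z_in ≈ 128 + j155 Ω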